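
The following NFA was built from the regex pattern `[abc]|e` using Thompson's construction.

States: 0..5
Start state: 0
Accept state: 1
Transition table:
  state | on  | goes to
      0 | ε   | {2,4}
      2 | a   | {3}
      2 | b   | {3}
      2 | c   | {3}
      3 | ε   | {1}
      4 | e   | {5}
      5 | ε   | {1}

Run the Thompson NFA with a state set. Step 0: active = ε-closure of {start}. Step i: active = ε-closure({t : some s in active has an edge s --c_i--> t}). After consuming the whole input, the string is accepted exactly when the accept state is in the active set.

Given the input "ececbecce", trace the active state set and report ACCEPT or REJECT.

start: ε-closure({0}) = {0,2,4}
'e' @ 1: {1,5}  ✓accept
'c' @ 2: {}  — state set empty
rest 'ecbecce' ignored (set empty)
final: {}; accept 1 not in set

Answer: REJECT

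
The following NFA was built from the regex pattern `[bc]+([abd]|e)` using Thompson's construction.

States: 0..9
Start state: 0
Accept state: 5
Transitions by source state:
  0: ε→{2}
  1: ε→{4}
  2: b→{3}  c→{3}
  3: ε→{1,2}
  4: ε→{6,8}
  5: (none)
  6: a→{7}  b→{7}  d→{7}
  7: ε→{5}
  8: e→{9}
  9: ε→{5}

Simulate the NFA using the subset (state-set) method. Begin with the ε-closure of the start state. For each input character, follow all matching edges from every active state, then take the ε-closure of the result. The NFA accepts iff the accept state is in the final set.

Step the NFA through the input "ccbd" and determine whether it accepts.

initial (ε-close {0}): {0,2}
'c' @ 1: {1,2,3,4,6,8}
'c' @ 2: {1,2,3,4,6,8}
'b' @ 3: {1,2,3,4,5,6,7,8}  (accept∈set)
'd' @ 4: {5,7}  (accept∈set)
after full input: {5,7}  (accept=5 in)

Answer: ACCEPT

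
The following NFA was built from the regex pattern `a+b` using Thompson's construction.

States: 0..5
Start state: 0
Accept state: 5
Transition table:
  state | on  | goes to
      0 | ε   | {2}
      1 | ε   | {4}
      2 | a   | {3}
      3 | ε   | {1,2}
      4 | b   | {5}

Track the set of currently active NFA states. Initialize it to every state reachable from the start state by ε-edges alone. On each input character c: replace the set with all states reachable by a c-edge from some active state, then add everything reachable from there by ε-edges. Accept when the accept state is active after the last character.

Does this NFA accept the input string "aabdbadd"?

initial (ε-close {0}): {0,2}
'a' @ 1: {1,2,3,4}
'a' @ 2: {1,2,3,4}
'b' @ 3: {5}  ✓accept
'd' @ 4: {}  — state set empty
rest 'badd' ignored (set empty)
after full input: {}  (accept=5 not in)

Answer: REJECT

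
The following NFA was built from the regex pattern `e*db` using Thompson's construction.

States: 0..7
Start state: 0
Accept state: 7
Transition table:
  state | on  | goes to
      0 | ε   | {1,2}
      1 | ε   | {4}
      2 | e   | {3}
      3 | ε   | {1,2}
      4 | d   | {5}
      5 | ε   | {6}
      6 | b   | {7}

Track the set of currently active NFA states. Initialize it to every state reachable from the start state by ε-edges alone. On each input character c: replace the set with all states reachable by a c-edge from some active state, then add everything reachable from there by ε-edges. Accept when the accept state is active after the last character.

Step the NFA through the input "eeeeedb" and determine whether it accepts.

S₀ = ε-closure({0}) = {0,1,2,4}
'e' @ 1: {1,2,3,4}
'e' @ 2: {1,2,3,4}
'e' @ 3: {1,2,3,4}
'e' @ 4: {1,2,3,4}
'e' @ 5: {1,2,3,4}
'd' @ 6: {5,6}
'b' @ 7: {7}  ✓accept
after full input: {7}  (accept=7 in)

Answer: ACCEPT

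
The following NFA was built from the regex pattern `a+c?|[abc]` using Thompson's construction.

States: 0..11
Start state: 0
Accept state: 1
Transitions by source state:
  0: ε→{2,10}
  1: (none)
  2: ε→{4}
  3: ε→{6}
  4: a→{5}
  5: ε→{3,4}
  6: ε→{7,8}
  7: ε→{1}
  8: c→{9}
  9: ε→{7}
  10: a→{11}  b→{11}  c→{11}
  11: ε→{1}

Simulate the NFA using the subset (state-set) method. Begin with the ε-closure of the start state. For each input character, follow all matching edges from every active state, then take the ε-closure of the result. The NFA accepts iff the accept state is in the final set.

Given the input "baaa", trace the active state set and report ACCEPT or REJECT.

start: ε-closure({0}) = {0,2,4,10}
'b' @ 1: {1,11}  ✓accept
'a' @ 2: {}  — no active states
rest 'aa' ignored (set empty)
final: {}; accept 1 not in set

Answer: REJECT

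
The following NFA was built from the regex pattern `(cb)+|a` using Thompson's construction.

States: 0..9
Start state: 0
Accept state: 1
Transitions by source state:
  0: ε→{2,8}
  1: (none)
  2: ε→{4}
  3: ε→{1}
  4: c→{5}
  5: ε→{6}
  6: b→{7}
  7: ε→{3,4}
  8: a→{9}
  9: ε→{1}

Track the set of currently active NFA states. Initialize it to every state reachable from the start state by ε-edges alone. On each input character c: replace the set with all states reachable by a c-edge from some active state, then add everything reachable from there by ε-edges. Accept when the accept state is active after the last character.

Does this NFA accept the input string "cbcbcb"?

S₀ = ε-closure({0}) = {0,2,4,8}
'c' @ 1: {5,6}
'b' @ 2: {1,3,4,7}  ✓accept
'c' @ 3: {5,6}
'b' @ 4: {1,3,4,7}  ✓accept
'c' @ 5: {5,6}
'b' @ 6: {1,3,4,7}  ✓accept
after full input: {1,3,4,7}  (accept=1 in)

Answer: ACCEPT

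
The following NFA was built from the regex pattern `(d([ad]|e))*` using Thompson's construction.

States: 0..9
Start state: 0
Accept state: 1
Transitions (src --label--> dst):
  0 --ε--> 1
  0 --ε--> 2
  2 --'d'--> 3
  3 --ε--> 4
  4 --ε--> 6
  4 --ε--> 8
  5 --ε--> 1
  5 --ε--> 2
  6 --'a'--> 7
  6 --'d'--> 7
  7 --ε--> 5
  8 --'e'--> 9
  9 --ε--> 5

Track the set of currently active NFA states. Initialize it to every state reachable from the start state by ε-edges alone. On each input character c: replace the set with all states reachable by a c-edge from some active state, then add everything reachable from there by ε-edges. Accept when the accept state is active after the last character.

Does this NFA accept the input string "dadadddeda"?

S₀ = ε-closure({0}) = {0,1,2}
'd' @ 1: {3,4,6,8}
'a' @ 2: {1,2,5,7}  (accept∈set)
'd' @ 3: {3,4,6,8}
'a' @ 4: {1,2,5,7}  (accept∈set)
'd' @ 5: {3,4,6,8}
'd' @ 6: {1,2,5,7}  (accept∈set)
'd' @ 7: {3,4,6,8}
'e' @ 8: {1,2,5,9}  (accept∈set)
'd' @ 9: {3,4,6,8}
'a' @ 10: {1,2,5,7}  (accept∈set)
final: {1,2,5,7}; accept 1 in set

Answer: ACCEPT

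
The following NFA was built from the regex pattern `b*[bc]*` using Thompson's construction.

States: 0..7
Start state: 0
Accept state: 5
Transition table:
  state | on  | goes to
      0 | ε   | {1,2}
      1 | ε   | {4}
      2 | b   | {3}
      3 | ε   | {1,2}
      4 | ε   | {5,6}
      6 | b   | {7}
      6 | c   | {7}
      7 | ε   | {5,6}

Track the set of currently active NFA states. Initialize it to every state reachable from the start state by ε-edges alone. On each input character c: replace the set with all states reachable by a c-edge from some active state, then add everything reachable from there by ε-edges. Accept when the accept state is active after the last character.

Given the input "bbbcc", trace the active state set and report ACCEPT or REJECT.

S₀ = ε-closure({0}) = {0,1,2,4,5,6}
'b' @ 1: {1,2,3,4,5,6,7}  [accepting]
'b' @ 2: {1,2,3,4,5,6,7}  [accepting]
'b' @ 3: {1,2,3,4,5,6,7}  [accepting]
'c' @ 4: {5,6,7}  [accepting]
'c' @ 5: {5,6,7}  [accepting]
end set {5,6,7} — state 5 in

Answer: ACCEPT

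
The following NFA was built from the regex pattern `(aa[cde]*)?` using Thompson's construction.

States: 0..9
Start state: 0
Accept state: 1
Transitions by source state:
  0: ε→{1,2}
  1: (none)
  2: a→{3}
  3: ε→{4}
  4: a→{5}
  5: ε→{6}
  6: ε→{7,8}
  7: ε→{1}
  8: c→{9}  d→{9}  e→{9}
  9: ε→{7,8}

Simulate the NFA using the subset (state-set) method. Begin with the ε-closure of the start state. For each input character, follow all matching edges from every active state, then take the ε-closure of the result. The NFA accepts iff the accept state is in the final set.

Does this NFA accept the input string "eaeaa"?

Answer: REJECT

Trace:
initial (ε-close {0}): {0,1,2}
'e' @ 1: {}  — state set empty
rest 'aeaa' ignored (set empty)
end set {} — state 1 not in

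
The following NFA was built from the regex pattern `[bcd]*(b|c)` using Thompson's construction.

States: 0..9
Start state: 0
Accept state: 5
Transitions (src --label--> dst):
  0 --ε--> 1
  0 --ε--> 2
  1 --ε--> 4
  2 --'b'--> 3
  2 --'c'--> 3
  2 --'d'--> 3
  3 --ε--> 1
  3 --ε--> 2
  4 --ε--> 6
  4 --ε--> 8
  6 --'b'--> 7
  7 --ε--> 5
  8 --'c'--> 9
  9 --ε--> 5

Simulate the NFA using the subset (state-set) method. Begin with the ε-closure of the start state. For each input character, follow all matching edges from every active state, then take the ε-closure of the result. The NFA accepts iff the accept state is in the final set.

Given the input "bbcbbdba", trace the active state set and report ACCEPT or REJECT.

Answer: REJECT

Trace:
S₀ = ε-closure({0}) = {0,1,2,4,6,8}
'b' @ 1: {1,2,3,4,5,6,7,8}  ✓accept
'b' @ 2: {1,2,3,4,5,6,7,8}  ✓accept
'c' @ 3: {1,2,3,4,5,6,8,9}  ✓accept
'b' @ 4: {1,2,3,4,5,6,7,8}  ✓accept
'b' @ 5: {1,2,3,4,5,6,7,8}  ✓accept
'd' @ 6: {1,2,3,4,6,8}
'b' @ 7: {1,2,3,4,5,6,7,8}  ✓accept
'a' @ 8: {}  — no active states
after full input: {}  (accept=5 not in)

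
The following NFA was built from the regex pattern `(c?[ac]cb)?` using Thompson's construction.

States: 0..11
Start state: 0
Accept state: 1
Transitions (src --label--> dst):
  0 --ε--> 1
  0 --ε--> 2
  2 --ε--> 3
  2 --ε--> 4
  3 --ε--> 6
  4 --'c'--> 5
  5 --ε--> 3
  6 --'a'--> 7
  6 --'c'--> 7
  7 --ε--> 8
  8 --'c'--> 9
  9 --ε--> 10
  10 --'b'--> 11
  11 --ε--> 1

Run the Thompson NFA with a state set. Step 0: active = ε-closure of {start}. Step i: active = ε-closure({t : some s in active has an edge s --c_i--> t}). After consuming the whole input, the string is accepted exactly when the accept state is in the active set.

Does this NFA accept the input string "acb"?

Answer: ACCEPT

Steps:
initial (ε-close {0}): {0,1,2,3,4,6}
'a' @ 1: {7,8}
'c' @ 2: {9,10}
'b' @ 3: {1,11}  ✓accept
after full input: {1,11}  (accept=1 in)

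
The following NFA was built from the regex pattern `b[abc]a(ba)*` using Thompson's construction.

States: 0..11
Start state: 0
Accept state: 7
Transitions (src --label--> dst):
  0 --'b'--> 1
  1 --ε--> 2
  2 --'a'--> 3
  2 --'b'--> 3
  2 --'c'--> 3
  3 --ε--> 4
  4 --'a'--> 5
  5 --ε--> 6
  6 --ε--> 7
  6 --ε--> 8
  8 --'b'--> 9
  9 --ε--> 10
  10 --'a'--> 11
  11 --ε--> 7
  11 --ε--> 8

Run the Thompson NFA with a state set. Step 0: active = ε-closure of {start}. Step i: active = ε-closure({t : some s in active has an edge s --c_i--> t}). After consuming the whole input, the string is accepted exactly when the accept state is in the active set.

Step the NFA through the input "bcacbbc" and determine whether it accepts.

Answer: REJECT

Steps:
S₀ = ε-closure({0}) = {0}
'b' @ 1: {1,2}
'c' @ 2: {3,4}
'a' @ 3: {5,6,7,8}  (accept∈set)
'c' @ 4: {}  — no active states
rest 'bbc' ignored (set empty)
final: {}; accept 7 not in set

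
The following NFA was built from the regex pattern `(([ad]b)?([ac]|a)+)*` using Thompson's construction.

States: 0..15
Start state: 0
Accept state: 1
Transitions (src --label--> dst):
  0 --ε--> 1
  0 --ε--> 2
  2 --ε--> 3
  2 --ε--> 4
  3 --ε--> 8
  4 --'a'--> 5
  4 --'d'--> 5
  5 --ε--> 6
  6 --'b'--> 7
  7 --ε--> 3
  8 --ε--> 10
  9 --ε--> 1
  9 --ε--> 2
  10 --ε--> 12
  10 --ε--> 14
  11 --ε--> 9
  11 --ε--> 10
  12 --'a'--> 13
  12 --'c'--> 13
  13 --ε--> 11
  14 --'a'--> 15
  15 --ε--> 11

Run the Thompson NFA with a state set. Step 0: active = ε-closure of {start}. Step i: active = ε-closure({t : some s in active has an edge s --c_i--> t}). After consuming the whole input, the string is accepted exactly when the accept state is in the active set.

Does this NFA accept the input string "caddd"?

S₀ = ε-closure({0}) = {0,1,2,3,4,8,10,12,14}
'c' @ 1: {1,2,3,4,8,9,10,11,12,13,14}  [accepting]
'a' @ 2: {1,2,3,4,5,6,8,9,10,11,12,13,14,15}  [accepting]
'd' @ 3: {5,6}
'd' @ 4: {}  — dead — no transitions
rest 'd' ignored (set empty)
after full input: {}  (accept=1 not in)

Answer: REJECT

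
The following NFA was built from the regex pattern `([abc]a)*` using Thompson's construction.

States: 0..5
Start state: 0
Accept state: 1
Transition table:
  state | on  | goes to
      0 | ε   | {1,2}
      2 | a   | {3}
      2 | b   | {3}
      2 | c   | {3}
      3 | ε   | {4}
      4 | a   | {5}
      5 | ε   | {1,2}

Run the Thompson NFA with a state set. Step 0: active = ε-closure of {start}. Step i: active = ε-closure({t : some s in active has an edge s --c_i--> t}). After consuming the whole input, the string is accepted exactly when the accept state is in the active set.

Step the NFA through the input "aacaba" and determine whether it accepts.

Answer: ACCEPT

Steps:
start: ε-closure({0}) = {0,1,2}
'a' @ 1: {3,4}
'a' @ 2: {1,2,5}  [accepting]
'c' @ 3: {3,4}
'a' @ 4: {1,2,5}  [accepting]
'b' @ 5: {3,4}
'a' @ 6: {1,2,5}  [accepting]
after full input: {1,2,5}  (accept=1 in)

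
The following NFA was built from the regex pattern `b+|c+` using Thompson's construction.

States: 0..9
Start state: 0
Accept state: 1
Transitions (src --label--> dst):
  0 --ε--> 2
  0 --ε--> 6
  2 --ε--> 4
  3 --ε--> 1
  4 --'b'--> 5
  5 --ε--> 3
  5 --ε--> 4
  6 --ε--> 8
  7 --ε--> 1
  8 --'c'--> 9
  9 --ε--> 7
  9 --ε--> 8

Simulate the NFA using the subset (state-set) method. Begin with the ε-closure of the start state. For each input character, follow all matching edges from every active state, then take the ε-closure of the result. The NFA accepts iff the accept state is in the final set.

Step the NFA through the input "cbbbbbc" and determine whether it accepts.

start: ε-closure({0}) = {0,2,4,6,8}
'c' @ 1: {1,7,8,9}  [accepting]
'b' @ 2: {}  — dead — no transitions
rest 'bbbbc' ignored (set empty)
after full input: {}  (accept=1 not in)

Answer: REJECT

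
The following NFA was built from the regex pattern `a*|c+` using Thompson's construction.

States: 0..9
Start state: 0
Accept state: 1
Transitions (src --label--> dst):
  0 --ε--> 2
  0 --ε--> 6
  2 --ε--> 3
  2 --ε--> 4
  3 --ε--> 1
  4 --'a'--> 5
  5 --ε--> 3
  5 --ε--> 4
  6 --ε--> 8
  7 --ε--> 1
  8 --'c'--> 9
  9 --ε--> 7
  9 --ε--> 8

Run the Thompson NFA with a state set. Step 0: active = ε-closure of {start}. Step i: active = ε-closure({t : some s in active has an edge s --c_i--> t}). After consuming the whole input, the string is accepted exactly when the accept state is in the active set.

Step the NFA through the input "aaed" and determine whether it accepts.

Answer: REJECT

Trace:
S₀ = ε-closure({0}) = {0,1,2,3,4,6,8}
'a' @ 1: {1,3,4,5}  ✓accept
'a' @ 2: {1,3,4,5}  ✓accept
'e' @ 3: {}  — no active states
rest 'd' ignored (set empty)
final: {}; accept 1 not in set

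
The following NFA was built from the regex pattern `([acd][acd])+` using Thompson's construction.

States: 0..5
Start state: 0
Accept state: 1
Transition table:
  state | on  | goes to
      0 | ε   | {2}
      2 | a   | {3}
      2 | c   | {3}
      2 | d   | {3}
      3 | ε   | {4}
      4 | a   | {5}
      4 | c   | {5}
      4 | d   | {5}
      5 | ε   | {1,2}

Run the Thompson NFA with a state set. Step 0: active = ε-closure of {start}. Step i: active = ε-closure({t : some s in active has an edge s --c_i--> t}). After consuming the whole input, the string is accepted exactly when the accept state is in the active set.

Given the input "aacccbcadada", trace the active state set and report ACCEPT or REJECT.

Answer: REJECT

Derivation:
start: ε-closure({0}) = {0,2}
'a' @ 1: {3,4}
'a' @ 2: {1,2,5}  (accept∈set)
'c' @ 3: {3,4}
'c' @ 4: {1,2,5}  (accept∈set)
'c' @ 5: {3,4}
'b' @ 6: {}  — no active states
rest 'cadada' ignored (set empty)
after full input: {}  (accept=1 not in)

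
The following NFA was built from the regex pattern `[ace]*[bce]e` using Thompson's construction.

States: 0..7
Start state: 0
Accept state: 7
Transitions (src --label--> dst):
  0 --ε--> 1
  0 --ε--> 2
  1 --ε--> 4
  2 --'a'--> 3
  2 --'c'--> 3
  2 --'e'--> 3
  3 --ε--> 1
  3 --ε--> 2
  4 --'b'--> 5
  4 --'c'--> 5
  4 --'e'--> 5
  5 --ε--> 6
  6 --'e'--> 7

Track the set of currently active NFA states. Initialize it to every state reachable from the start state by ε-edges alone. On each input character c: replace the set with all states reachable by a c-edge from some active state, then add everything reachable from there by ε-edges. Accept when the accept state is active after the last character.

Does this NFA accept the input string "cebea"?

initial (ε-close {0}): {0,1,2,4}
'c' @ 1: {1,2,3,4,5,6}
'e' @ 2: {1,2,3,4,5,6,7}  [accepting]
'b' @ 3: {5,6}
'e' @ 4: {7}  [accepting]
'a' @ 5: {}  — dead — no transitions
end set {} — state 7 not in

Answer: REJECT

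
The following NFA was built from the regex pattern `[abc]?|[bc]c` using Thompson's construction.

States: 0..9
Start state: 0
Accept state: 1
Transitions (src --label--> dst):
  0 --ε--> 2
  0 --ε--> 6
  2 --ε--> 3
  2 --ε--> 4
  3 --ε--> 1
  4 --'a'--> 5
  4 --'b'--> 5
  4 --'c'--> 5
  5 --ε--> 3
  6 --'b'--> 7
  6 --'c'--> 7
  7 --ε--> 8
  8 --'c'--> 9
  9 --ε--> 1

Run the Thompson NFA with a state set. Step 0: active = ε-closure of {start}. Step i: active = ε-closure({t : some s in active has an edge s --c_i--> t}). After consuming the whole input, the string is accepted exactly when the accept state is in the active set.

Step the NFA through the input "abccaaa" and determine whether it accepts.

Answer: REJECT

Derivation:
initial (ε-close {0}): {0,1,2,3,4,6}
'a' @ 1: {1,3,5}  ✓accept
'b' @ 2: {}  — state set empty
rest 'ccaaa' ignored (set empty)
after full input: {}  (accept=1 not in)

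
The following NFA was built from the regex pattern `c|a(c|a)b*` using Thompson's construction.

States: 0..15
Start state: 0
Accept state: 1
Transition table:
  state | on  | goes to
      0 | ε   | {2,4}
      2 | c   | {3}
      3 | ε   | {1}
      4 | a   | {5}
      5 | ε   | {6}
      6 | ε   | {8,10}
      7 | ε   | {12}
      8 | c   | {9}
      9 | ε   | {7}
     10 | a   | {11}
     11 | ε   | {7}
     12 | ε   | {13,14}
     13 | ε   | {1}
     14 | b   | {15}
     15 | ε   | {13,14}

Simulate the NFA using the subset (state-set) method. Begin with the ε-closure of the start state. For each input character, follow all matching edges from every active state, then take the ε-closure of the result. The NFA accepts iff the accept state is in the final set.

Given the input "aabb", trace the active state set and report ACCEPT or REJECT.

S₀ = ε-closure({0}) = {0,2,4}
'a' @ 1: {5,6,8,10}
'a' @ 2: {1,7,11,12,13,14}  (accept∈set)
'b' @ 3: {1,13,14,15}  (accept∈set)
'b' @ 4: {1,13,14,15}  (accept∈set)
final: {1,13,14,15}; accept 1 in set

Answer: ACCEPT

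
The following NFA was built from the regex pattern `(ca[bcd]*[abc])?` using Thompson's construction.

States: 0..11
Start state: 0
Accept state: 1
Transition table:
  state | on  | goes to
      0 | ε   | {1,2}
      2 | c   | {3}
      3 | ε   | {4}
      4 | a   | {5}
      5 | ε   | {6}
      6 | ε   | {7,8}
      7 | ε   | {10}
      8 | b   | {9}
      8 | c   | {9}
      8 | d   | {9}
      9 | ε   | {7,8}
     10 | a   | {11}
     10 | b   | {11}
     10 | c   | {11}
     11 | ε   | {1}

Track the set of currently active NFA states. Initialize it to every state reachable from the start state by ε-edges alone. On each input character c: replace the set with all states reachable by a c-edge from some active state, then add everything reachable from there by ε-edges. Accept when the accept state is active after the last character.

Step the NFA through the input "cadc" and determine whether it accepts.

Answer: ACCEPT

Steps:
S₀ = ε-closure({0}) = {0,1,2}
'c' @ 1: {3,4}
'a' @ 2: {5,6,7,8,10}
'd' @ 3: {7,8,9,10}
'c' @ 4: {1,7,8,9,10,11}  [accepting]
end set {1,7,8,9,10,11} — state 1 in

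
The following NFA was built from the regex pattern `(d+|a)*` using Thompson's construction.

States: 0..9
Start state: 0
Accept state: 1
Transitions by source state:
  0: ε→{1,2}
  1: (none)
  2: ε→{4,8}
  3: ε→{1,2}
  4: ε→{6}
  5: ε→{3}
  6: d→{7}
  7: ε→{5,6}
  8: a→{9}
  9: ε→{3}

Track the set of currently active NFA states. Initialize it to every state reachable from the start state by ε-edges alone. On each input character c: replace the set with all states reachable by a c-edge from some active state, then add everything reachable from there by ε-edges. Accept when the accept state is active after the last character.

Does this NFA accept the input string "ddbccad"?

Answer: REJECT

Trace:
S₀ = ε-closure({0}) = {0,1,2,4,6,8}
'd' @ 1: {1,2,3,4,5,6,7,8}  (accept∈set)
'd' @ 2: {1,2,3,4,5,6,7,8}  (accept∈set)
'b' @ 3: {}  — no active states
rest 'ccad' ignored (set empty)
end set {} — state 1 not in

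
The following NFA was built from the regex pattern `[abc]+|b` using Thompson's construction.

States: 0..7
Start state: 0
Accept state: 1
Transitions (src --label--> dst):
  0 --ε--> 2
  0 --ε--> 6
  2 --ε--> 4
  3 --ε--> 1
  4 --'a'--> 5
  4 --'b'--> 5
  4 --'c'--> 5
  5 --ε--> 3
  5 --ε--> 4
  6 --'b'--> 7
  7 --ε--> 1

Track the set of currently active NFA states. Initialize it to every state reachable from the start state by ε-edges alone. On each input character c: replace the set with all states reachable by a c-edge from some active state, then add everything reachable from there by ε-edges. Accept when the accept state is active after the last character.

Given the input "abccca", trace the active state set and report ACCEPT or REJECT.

S₀ = ε-closure({0}) = {0,2,4,6}
'a' @ 1: {1,3,4,5}  [accepting]
'b' @ 2: {1,3,4,5}  [accepting]
'c' @ 3: {1,3,4,5}  [accepting]
'c' @ 4: {1,3,4,5}  [accepting]
'c' @ 5: {1,3,4,5}  [accepting]
'a' @ 6: {1,3,4,5}  [accepting]
end set {1,3,4,5} — state 1 in

Answer: ACCEPT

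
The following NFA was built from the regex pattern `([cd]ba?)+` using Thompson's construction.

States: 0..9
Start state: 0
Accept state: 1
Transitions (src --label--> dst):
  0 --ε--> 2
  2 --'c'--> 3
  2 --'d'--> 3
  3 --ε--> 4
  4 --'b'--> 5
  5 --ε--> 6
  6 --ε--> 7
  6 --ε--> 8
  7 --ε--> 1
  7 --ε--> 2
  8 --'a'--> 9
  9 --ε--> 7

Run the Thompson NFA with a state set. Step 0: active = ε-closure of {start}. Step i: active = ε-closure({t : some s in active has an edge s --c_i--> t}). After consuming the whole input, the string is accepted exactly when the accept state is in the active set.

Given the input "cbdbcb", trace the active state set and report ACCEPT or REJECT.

S₀ = ε-closure({0}) = {0,2}
'c' @ 1: {3,4}
'b' @ 2: {1,2,5,6,7,8}  [accepting]
'd' @ 3: {3,4}
'b' @ 4: {1,2,5,6,7,8}  [accepting]
'c' @ 5: {3,4}
'b' @ 6: {1,2,5,6,7,8}  [accepting]
after full input: {1,2,5,6,7,8}  (accept=1 in)

Answer: ACCEPT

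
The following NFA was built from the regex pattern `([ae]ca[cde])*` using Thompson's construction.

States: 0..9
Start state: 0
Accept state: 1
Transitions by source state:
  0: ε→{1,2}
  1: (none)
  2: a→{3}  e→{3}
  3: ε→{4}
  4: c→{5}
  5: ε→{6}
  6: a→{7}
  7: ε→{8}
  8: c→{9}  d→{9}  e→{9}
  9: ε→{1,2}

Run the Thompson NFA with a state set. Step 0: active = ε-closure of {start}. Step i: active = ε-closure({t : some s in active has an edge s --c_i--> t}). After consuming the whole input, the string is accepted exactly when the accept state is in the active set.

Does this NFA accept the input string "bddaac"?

S₀ = ε-closure({0}) = {0,1,2}
'b' @ 1: {}  — dead — no transitions
rest 'ddaac' ignored (set empty)
final: {}; accept 1 not in set

Answer: REJECT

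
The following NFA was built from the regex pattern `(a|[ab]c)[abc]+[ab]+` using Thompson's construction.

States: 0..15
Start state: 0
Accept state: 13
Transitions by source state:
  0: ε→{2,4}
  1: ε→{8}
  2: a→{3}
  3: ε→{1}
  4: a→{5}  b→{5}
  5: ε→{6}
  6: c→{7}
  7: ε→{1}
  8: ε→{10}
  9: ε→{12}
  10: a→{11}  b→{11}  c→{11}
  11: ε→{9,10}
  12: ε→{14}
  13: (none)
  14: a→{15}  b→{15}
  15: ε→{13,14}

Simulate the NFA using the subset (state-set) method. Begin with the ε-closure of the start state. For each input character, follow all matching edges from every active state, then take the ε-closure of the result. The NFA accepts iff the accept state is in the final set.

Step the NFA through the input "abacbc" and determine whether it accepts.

S₀ = ε-closure({0}) = {0,2,4}
'a' @ 1: {1,3,5,6,8,10}
'b' @ 2: {9,10,11,12,14}
'a' @ 3: {9,10,11,12,13,14,15}  ✓accept
'c' @ 4: {9,10,11,12,14}
'b' @ 5: {9,10,11,12,13,14,15}  ✓accept
'c' @ 6: {9,10,11,12,14}
final: {9,10,11,12,14}; accept 13 not in set

Answer: REJECT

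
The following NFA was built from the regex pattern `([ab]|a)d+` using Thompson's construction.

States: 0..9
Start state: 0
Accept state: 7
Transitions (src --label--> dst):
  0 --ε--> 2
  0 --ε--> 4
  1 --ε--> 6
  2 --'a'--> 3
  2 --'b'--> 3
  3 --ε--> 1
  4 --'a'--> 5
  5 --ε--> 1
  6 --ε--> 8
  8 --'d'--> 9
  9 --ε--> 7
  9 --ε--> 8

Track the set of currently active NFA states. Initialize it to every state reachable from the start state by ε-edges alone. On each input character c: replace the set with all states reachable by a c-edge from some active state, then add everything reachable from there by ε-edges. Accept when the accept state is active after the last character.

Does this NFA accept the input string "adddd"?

S₀ = ε-closure({0}) = {0,2,4}
'a' @ 1: {1,3,5,6,8}
'd' @ 2: {7,8,9}  [accepting]
'd' @ 3: {7,8,9}  [accepting]
'd' @ 4: {7,8,9}  [accepting]
'd' @ 5: {7,8,9}  [accepting]
end set {7,8,9} — state 7 in

Answer: ACCEPT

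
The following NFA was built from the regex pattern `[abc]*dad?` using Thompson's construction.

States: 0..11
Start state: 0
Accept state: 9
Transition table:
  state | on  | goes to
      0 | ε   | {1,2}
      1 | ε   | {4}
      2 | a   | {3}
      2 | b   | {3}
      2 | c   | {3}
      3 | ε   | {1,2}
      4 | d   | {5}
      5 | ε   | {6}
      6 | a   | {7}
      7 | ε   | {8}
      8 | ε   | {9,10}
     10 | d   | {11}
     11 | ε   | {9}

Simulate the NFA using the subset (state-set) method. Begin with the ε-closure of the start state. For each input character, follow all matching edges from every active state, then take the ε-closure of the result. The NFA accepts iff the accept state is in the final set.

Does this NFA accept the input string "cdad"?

initial (ε-close {0}): {0,1,2,4}
'c' @ 1: {1,2,3,4}
'd' @ 2: {5,6}
'a' @ 3: {7,8,9,10}  [accepting]
'd' @ 4: {9,11}  [accepting]
after full input: {9,11}  (accept=9 in)

Answer: ACCEPT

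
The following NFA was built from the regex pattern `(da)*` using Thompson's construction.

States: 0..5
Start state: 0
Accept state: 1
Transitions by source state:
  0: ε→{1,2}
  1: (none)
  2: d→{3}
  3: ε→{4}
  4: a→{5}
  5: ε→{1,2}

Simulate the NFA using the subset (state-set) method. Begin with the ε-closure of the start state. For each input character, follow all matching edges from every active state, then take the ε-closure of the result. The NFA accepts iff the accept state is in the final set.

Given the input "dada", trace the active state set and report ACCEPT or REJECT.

S₀ = ε-closure({0}) = {0,1,2}
'd' @ 1: {3,4}
'a' @ 2: {1,2,5}  ✓accept
'd' @ 3: {3,4}
'a' @ 4: {1,2,5}  ✓accept
end set {1,2,5} — state 1 in

Answer: ACCEPT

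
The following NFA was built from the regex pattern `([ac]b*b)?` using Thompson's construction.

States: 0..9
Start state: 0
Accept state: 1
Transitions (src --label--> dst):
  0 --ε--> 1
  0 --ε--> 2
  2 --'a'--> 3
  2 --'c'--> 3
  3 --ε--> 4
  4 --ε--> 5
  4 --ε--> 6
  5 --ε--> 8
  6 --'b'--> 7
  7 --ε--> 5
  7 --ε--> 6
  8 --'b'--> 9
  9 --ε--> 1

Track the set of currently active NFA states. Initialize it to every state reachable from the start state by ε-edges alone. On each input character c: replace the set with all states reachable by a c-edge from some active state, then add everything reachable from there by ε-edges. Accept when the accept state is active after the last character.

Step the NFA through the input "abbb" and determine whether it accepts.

start: ε-closure({0}) = {0,1,2}
'a' @ 1: {3,4,5,6,8}
'b' @ 2: {1,5,6,7,8,9}  (accept∈set)
'b' @ 3: {1,5,6,7,8,9}  (accept∈set)
'b' @ 4: {1,5,6,7,8,9}  (accept∈set)
final: {1,5,6,7,8,9}; accept 1 in set

Answer: ACCEPT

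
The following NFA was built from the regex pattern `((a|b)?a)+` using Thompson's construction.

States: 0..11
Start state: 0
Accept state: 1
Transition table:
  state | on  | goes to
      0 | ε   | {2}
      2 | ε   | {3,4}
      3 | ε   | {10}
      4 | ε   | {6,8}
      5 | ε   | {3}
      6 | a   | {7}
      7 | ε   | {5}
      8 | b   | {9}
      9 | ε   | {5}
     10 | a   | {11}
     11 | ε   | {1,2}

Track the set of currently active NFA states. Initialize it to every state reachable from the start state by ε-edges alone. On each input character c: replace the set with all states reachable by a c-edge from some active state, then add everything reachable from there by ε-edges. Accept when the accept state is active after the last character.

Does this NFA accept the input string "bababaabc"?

S₀ = ε-closure({0}) = {0,2,3,4,6,8,10}
'b' @ 1: {3,5,9,10}
'a' @ 2: {1,2,3,4,6,8,10,11}  [accepting]
'b' @ 3: {3,5,9,10}
'a' @ 4: {1,2,3,4,6,8,10,11}  [accepting]
'b' @ 5: {3,5,9,10}
'a' @ 6: {1,2,3,4,6,8,10,11}  [accepting]
'a' @ 7: {1,2,3,4,5,6,7,8,10,11}  [accepting]
'b' @ 8: {3,5,9,10}
'c' @ 9: {}  — no active states
final: {}; accept 1 not in set

Answer: REJECT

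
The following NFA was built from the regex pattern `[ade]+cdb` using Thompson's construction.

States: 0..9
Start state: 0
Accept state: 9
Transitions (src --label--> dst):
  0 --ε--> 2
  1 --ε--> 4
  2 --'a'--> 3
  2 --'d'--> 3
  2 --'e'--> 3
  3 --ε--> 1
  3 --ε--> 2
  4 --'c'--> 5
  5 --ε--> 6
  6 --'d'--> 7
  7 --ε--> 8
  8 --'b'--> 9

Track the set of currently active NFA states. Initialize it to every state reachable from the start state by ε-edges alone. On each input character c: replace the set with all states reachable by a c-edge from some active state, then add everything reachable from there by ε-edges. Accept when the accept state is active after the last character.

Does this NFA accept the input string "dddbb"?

initial (ε-close {0}): {0,2}
'd' @ 1: {1,2,3,4}
'd' @ 2: {1,2,3,4}
'd' @ 3: {1,2,3,4}
'b' @ 4: {}  — state set empty
rest 'b' ignored (set empty)
final: {}; accept 9 not in set

Answer: REJECT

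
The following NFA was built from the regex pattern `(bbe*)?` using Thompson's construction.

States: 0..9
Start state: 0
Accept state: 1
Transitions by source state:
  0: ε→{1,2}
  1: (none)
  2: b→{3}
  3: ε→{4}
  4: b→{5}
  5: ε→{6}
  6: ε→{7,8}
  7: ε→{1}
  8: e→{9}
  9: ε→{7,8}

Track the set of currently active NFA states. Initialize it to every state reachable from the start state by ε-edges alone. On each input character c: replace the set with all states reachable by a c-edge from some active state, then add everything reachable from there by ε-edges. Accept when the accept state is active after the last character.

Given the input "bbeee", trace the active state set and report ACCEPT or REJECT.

start: ε-closure({0}) = {0,1,2}
'b' @ 1: {3,4}
'b' @ 2: {1,5,6,7,8}  ✓accept
'e' @ 3: {1,7,8,9}  ✓accept
'e' @ 4: {1,7,8,9}  ✓accept
'e' @ 5: {1,7,8,9}  ✓accept
after full input: {1,7,8,9}  (accept=1 in)

Answer: ACCEPT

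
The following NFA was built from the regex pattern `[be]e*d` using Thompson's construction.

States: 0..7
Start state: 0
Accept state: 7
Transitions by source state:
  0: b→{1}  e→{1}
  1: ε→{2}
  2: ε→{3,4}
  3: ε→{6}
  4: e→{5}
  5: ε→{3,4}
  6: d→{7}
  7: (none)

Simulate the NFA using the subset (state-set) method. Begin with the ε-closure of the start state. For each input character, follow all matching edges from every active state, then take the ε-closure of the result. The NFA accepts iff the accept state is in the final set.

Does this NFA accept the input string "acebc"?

initial (ε-close {0}): {0}
'a' @ 1: {}  — dead — no transitions
rest 'cebc' ignored (set empty)
after full input: {}  (accept=7 not in)

Answer: REJECT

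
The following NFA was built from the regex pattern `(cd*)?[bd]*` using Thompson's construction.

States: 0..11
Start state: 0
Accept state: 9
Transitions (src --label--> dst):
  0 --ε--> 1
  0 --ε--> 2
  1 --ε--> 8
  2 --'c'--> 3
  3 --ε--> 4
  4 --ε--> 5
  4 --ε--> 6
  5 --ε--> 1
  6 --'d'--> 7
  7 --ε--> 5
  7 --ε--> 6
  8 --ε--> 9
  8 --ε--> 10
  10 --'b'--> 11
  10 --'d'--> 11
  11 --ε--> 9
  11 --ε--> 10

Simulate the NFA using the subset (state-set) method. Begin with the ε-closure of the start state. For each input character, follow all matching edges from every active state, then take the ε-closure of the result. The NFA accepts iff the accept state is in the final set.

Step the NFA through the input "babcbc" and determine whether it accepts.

Answer: REJECT

Derivation:
start: ε-closure({0}) = {0,1,2,8,9,10}
'b' @ 1: {9,10,11}  ✓accept
'a' @ 2: {}  — state set empty
rest 'bcbc' ignored (set empty)
after full input: {}  (accept=9 not in)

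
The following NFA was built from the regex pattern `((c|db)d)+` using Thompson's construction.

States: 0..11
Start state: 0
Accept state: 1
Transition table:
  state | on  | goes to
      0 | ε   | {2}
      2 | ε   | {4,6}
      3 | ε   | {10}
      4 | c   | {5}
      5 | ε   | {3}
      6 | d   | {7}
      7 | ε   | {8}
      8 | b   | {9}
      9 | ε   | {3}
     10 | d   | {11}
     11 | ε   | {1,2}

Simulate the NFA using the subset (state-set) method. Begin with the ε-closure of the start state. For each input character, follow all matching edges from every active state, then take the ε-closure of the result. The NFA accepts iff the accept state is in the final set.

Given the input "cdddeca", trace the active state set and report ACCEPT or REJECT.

Answer: REJECT

Derivation:
start: ε-closure({0}) = {0,2,4,6}
'c' @ 1: {3,5,10}
'd' @ 2: {1,2,4,6,11}  (accept∈set)
'd' @ 3: {7,8}
'd' @ 4: {}  — no active states
rest 'eca' ignored (set empty)
after full input: {}  (accept=1 not in)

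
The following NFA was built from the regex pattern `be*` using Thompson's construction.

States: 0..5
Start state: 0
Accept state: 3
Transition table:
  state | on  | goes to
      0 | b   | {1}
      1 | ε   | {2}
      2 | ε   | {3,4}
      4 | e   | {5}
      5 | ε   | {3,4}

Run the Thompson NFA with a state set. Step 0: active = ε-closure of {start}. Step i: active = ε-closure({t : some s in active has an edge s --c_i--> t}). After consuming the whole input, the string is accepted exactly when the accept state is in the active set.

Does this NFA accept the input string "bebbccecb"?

Answer: REJECT

Steps:
initial (ε-close {0}): {0}
'b' @ 1: {1,2,3,4}  ✓accept
'e' @ 2: {3,4,5}  ✓accept
'b' @ 3: {}  — state set empty
rest 'bccecb' ignored (set empty)
end set {} — state 3 not in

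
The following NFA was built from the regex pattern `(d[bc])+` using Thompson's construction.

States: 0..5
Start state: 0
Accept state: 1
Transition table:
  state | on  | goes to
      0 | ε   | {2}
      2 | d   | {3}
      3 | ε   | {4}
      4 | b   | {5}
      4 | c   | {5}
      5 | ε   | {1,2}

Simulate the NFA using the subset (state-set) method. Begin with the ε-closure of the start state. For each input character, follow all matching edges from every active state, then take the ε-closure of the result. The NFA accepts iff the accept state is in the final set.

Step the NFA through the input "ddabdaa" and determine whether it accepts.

Answer: REJECT

Steps:
initial (ε-close {0}): {0,2}
'd' @ 1: {3,4}
'd' @ 2: {}  — no active states
rest 'abdaa' ignored (set empty)
final: {}; accept 1 not in set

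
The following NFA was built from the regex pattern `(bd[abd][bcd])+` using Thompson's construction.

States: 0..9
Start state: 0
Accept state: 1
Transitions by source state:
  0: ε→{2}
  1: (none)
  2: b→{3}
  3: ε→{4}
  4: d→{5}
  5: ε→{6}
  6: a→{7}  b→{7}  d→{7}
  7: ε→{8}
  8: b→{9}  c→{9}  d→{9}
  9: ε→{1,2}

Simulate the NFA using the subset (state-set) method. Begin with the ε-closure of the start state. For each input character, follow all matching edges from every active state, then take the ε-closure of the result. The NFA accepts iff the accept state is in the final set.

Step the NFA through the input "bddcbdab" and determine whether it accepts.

start: ε-closure({0}) = {0,2}
'b' @ 1: {3,4}
'd' @ 2: {5,6}
'd' @ 3: {7,8}
'c' @ 4: {1,2,9}  (accept∈set)
'b' @ 5: {3,4}
'd' @ 6: {5,6}
'a' @ 7: {7,8}
'b' @ 8: {1,2,9}  (accept∈set)
end set {1,2,9} — state 1 in

Answer: ACCEPT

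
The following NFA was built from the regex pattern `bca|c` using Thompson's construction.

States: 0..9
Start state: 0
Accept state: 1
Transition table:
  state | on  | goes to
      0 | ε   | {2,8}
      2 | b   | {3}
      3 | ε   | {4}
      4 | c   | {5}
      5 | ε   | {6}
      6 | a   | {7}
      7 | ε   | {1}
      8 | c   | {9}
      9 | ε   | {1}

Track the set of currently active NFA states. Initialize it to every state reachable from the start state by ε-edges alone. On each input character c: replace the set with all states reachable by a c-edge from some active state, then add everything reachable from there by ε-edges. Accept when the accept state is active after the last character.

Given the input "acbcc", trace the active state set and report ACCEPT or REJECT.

Answer: REJECT

Trace:
initial (ε-close {0}): {0,2,8}
'a' @ 1: {}  — no active states
rest 'cbcc' ignored (set empty)
end set {} — state 1 not in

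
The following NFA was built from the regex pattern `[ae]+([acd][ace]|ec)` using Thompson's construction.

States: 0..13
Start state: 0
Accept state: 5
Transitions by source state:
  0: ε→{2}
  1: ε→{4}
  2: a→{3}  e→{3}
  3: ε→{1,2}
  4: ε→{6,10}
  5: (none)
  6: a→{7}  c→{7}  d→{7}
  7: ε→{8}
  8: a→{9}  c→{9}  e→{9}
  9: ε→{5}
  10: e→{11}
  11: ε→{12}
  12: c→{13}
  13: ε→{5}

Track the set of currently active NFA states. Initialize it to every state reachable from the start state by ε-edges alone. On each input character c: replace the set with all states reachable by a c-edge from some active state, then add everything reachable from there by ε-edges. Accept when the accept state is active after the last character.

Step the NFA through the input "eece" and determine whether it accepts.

Answer: ACCEPT

Steps:
initial (ε-close {0}): {0,2}
'e' @ 1: {1,2,3,4,6,10}
'e' @ 2: {1,2,3,4,6,10,11,12}
'c' @ 3: {5,7,8,13}  ✓accept
'e' @ 4: {5,9}  ✓accept
final: {5,9}; accept 5 in set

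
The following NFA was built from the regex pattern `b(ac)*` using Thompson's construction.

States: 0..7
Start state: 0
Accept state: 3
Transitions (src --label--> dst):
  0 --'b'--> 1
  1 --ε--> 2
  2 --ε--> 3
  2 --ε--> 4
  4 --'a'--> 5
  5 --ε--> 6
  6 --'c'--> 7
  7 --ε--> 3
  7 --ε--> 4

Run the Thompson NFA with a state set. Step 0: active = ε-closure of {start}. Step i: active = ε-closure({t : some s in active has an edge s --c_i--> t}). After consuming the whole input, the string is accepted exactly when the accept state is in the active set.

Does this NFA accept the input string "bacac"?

S₀ = ε-closure({0}) = {0}
'b' @ 1: {1,2,3,4}  [accepting]
'a' @ 2: {5,6}
'c' @ 3: {3,4,7}  [accepting]
'a' @ 4: {5,6}
'c' @ 5: {3,4,7}  [accepting]
after full input: {3,4,7}  (accept=3 in)

Answer: ACCEPT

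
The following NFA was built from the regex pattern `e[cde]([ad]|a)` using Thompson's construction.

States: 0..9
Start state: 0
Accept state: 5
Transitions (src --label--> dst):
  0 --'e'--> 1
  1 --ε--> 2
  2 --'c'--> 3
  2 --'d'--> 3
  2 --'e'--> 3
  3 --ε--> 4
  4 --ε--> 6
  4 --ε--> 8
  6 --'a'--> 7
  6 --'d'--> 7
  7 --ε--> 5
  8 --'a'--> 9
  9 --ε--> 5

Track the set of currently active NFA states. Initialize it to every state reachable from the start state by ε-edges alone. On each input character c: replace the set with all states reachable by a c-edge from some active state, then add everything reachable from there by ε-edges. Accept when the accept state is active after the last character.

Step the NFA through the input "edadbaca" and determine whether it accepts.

start: ε-closure({0}) = {0}
'e' @ 1: {1,2}
'd' @ 2: {3,4,6,8}
'a' @ 3: {5,7,9}  [accepting]
'd' @ 4: {}  — dead — no transitions
rest 'baca' ignored (set empty)
final: {}; accept 5 not in set

Answer: REJECT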